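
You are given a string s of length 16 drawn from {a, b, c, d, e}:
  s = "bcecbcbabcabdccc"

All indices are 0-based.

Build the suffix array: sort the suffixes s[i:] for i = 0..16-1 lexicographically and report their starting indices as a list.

[7, 10, 6, 8, 4, 0, 11, 15, 9, 5, 3, 14, 13, 1, 12, 2]

rank | idx | suffix
   0 |   7 | abcabdccc
   1 |  10 | abdccc
   2 |   6 | babcabdccc
   3 |   8 | bcabdccc
   4 |   4 | bcbabcabdccc
   5 |   0 | bcecbcbabcabdccc
   6 |  11 | bdccc
   7 |  15 | c
   8 |   9 | cabdccc
   9 |   5 | cbabcabdccc
  10 |   3 | cbcbabcabdccc
  11 |  14 | cc
  12 |  13 | ccc
  13 |   1 | cecbcbabcabdccc
  14 |  12 | dccc
  15 |   2 | ecbcbabcabdccc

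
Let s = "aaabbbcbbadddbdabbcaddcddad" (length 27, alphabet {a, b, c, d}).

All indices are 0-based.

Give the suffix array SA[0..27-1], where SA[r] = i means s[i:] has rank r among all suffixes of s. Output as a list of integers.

sorted suffixes:
  #0 SA[0]=0  'aaabbbcbbadddbdabbcaddcddad'
  #1 SA[1]=1  'aabbbcbbadddbdabbcaddcddad'
  #2 SA[2]=2  'abbbcbbadddbdabbcaddcddad'
  #3 SA[3]=15  'abbcaddcddad'
  #4 SA[4]=25  'ad'
  #5 SA[5]=19  'addcddad'
  #6 SA[6]=9  'adddbdabbcaddcddad'
  #7 SA[7]=8  'badddbdabbcaddcddad'
  #8 SA[8]=7  'bbadddbdabbcaddcddad'
  #9 SA[9]=3  'bbbcbbadddbdabbcaddcddad'
  #10 SA[10]=16  'bbcaddcddad'
  #11 SA[11]=4  'bbcbbadddbdabbcaddcddad'
  #12 SA[12]=17  'bcaddcddad'
  #13 SA[13]=5  'bcbbadddbdabbcaddcddad'
  #14 SA[14]=13  'bdabbcaddcddad'
  #15 SA[15]=18  'caddcddad'
  #16 SA[16]=6  'cbbadddbdabbcaddcddad'
  #17 SA[17]=22  'cddad'
  #18 SA[18]=26  'd'
  #19 SA[19]=14  'dabbcaddcddad'
  #20 SA[20]=24  'dad'
  #21 SA[21]=12  'dbdabbcaddcddad'
  #22 SA[22]=21  'dcddad'
  #23 SA[23]=23  'ddad'
  #24 SA[24]=11  'ddbdabbcaddcddad'
  #25 SA[25]=20  'ddcddad'
  #26 SA[26]=10  'dddbdabbcaddcddad'

[0, 1, 2, 15, 25, 19, 9, 8, 7, 3, 16, 4, 17, 5, 13, 18, 6, 22, 26, 14, 24, 12, 21, 23, 11, 20, 10]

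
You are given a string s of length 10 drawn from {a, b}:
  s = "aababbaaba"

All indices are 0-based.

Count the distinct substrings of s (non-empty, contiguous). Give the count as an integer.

39

sorted suffixes:
  #0 SA[0]=9  'a'
  #1 SA[1]=6  'aaba'
  #2 SA[2]=0  'aababbaaba'
  #3 SA[3]=7  'aba'
  #4 SA[4]=1  'ababbaaba'
  #5 SA[5]=3  'abbaaba'
  #6 SA[6]=8  'ba'
  #7 SA[7]=5  'baaba'
  #8 SA[8]=2  'babbaaba'
  #9 SA[9]=4  'bbaaba'

SA = [9, 6, 0, 7, 1, 3, 8, 5, 2, 4]
rank  pair      lcp
   1  s[9:],s[6:]  1  'a'
   2  s[6:],s[0:]  4  'aaba'
   3  s[0:],s[7:]  1  'a'
   4  s[7:],s[1:]  3  'aba'
   5  s[1:],s[3:]  2  'ab'
   6  s[3:],s[8:]  0  ''
   7  s[8:],s[5:]  2  'ba'
   8  s[5:],s[2:]  2  'ba'
   9  s[2:],s[4:]  1  'b'

n(n+1)/2 = 10·11/2 = 55
Σ LCP = 0 + 1 + 4 + 1 + 3 + 2 + 0 + 2 + 2 + 1 = 16
distinct = 55 − 16 = 39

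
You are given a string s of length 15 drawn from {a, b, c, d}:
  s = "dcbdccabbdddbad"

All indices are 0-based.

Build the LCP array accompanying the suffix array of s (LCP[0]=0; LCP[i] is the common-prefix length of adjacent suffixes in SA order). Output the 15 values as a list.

[0, 1, 0, 1, 1, 2, 0, 1, 1, 0, 1, 1, 2, 1, 2]

rank→(start, suffix):
  0 → (6, 'abbdddbad')
  1 → (13, 'ad')
  2 → (12, 'bad')
  3 → (7, 'bbdddbad')
  4 → (2, 'bdccabbdddbad')
  5 → (8, 'bdddbad')
  6 → (5, 'cabbdddbad')
  7 → (1, 'cbdccabbdddbad')
  8 → (4, 'ccabbdddbad')
  9 → (14, 'd')
  10 → (11, 'dbad')
  11 → (0, 'dcbdccabbdddbad')
  12 → (3, 'dccabbdddbad')
  13 → (10, 'ddbad')
  14 → (9, 'dddbad')

SA = [6, 13, 12, 7, 2, 8, 5, 1, 4, 14, 11, 0, 3, 10, 9]
rank  pair      lcp
   1  s[6:],s[13:]  1  'a'
   2  s[13:],s[12:]  0  ''
   3  s[12:],s[7:]  1  'b'
   4  s[7:],s[2:]  1  'b'
   5  s[2:],s[8:]  2  'bd'
   6  s[8:],s[5:]  0  ''
   7  s[5:],s[1:]  1  'c'
   8  s[1:],s[4:]  1  'c'
   9  s[4:],s[14:]  0  ''
  10  s[14:],s[11:]  1  'd'
  11  s[11:],s[0:]  1  'd'
  12  s[0:],s[3:]  2  'dc'
  13  s[3:],s[10:]  1  'd'
  14  s[10:],s[9:]  2  'dd'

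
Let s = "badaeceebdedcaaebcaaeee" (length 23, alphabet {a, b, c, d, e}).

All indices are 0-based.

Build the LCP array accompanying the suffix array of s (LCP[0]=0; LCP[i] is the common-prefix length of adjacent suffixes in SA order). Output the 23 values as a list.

[0, 3, 1, 1, 2, 2, 0, 1, 1, 0, 4, 1, 0, 1, 1, 0, 1, 2, 1, 1, 1, 2, 2]

sorted suffixes:
  #0 SA[0]=13  'aaebcaaeee'
  #1 SA[1]=18  'aaeee'
  #2 SA[2]=1  'adaeceebdedcaaebcaaeee'
  #3 SA[3]=14  'aebcaaeee'
  #4 SA[4]=3  'aeceebdedcaaebcaaeee'
  #5 SA[5]=19  'aeee'
  #6 SA[6]=0  'badaeceebdedcaaebcaaeee'
  #7 SA[7]=16  'bcaaeee'
  #8 SA[8]=8  'bdedcaaebcaaeee'
  #9 SA[9]=12  'caaebcaaeee'
  #10 SA[10]=17  'caaeee'
  #11 SA[11]=5  'ceebdedcaaebcaaeee'
  #12 SA[12]=2  'daeceebdedcaaebcaaeee'
  #13 SA[13]=11  'dcaaebcaaeee'
  #14 SA[14]=9  'dedcaaebcaaeee'
  #15 SA[15]=22  'e'
  #16 SA[16]=15  'ebcaaeee'
  #17 SA[17]=7  'ebdedcaaebcaaeee'
  #18 SA[18]=4  'eceebdedcaaebcaaeee'
  #19 SA[19]=10  'edcaaebcaaeee'
  #20 SA[20]=21  'ee'
  #21 SA[21]=6  'eebdedcaaebcaaeee'
  #22 SA[22]=20  'eee'

SA = [13, 18, 1, 14, 3, 19, 0, 16, 8, 12, 17, 5, 2, 11, 9, 22, 15, 7, 4, 10, 21, 6, 20]
[i] adj suffixes → lcp
  [1] 13/18 → 3 ('aae')
  [2] 18/1 → 1 ('a')
  [3] 1/14 → 1 ('a')
  [4] 14/3 → 2 ('ae')
  [5] 3/19 → 2 ('ae')
  [6] 19/0 → 0 ('')
  [7] 0/16 → 1 ('b')
  [8] 16/8 → 1 ('b')
  [9] 8/12 → 0 ('')
  [10] 12/17 → 4 ('caae')
  [11] 17/5 → 1 ('c')
  [12] 5/2 → 0 ('')
  [13] 2/11 → 1 ('d')
  [14] 11/9 → 1 ('d')
  [15] 9/22 → 0 ('')
  [16] 22/15 → 1 ('e')
  [17] 15/7 → 2 ('eb')
  [18] 7/4 → 1 ('e')
  [19] 4/10 → 1 ('e')
  [20] 10/21 → 1 ('e')
  [21] 21/6 → 2 ('ee')
  [22] 6/20 → 2 ('ee')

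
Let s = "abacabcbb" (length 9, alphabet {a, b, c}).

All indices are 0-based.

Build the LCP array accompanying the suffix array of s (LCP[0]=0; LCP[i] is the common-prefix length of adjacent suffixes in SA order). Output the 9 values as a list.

sorted suffixes:
  #0 SA[0]=0  'abacabcbb'
  #1 SA[1]=4  'abcbb'
  #2 SA[2]=2  'acabcbb'
  #3 SA[3]=8  'b'
  #4 SA[4]=1  'bacabcbb'
  #5 SA[5]=7  'bb'
  #6 SA[6]=5  'bcbb'
  #7 SA[7]=3  'cabcbb'
  #8 SA[8]=6  'cbb'

SA = [0, 4, 2, 8, 1, 7, 5, 3, 6]
i: (SA[i-1],SA[i]) lcp shared
  1: (0,4) 2 'ab'
  2: (4,2) 1 'a'
  3: (2,8) 0 ''
  4: (8,1) 1 'b'
  5: (1,7) 1 'b'
  6: (7,5) 1 'b'
  7: (5,3) 0 ''
  8: (3,6) 1 'c'

[0, 2, 1, 0, 1, 1, 1, 0, 1]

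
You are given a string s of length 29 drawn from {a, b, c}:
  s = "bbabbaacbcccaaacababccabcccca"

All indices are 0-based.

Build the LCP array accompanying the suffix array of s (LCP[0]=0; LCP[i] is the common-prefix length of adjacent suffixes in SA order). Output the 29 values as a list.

[0, 1, 2, 3, 1, 2, 2, 4, 1, 2, 0, 2, 3, 1, 3, 1, 3, 4, 0, 2, 2, 3, 1, 1, 3, 3, 2, 4, 3]

sorted suffixes:
  #0 SA[0]=28  'a'
  #1 SA[1]=12  'aaacababccabcccca'
  #2 SA[2]=13  'aacababccabcccca'
  #3 SA[3]=5  'aacbcccaaacababccabcccca'
  #4 SA[4]=16  'ababccabcccca'
  #5 SA[5]=2  'abbaacbcccaaacababccabcccca'
  #6 SA[6]=18  'abccabcccca'
  #7 SA[7]=22  'abcccca'
  #8 SA[8]=14  'acababccabcccca'
  #9 SA[9]=6  'acbcccaaacababccabcccca'
  #10 SA[10]=4  'baacbcccaaacababccabcccca'
  #11 SA[11]=1  'babbaacbcccaaacababccabcccca'
  #12 SA[12]=17  'babccabcccca'
  #13 SA[13]=3  'bbaacbcccaaacababccabcccca'
  #14 SA[14]=0  'bbabbaacbcccaaacababccabcccca'
  #15 SA[15]=19  'bccabcccca'
  #16 SA[16]=8  'bcccaaacababccabcccca'
  #17 SA[17]=23  'bcccca'
  #18 SA[18]=27  'ca'
  #19 SA[19]=11  'caaacababccabcccca'
  #20 SA[20]=15  'cababccabcccca'
  #21 SA[21]=21  'cabcccca'
  #22 SA[22]=7  'cbcccaaacababccabcccca'
  #23 SA[23]=26  'cca'
  #24 SA[24]=10  'ccaaacababccabcccca'
  #25 SA[25]=20  'ccabcccca'
  #26 SA[26]=25  'ccca'
  #27 SA[27]=9  'cccaaacababccabcccca'
  #28 SA[28]=24  'cccca'

SA = [28, 12, 13, 5, 16, 2, 18, 22, 14, 6, 4, 1, 17, 3, 0, 19, 8, 23, 27, 11, 15, 21, 7, 26, 10, 20, 25, 9, 24]
i: (SA[i-1],SA[i]) lcp shared
  1: (28,12) 1 'a'
  2: (12,13) 2 'aa'
  3: (13,5) 3 'aac'
  4: (5,16) 1 'a'
  5: (16,2) 2 'ab'
  6: (2,18) 2 'ab'
  7: (18,22) 4 'abcc'
  8: (22,14) 1 'a'
  9: (14,6) 2 'ac'
  10: (6,4) 0 ''
  11: (4,1) 2 'ba'
  12: (1,17) 3 'bab'
  13: (17,3) 1 'b'
  14: (3,0) 3 'bba'
  15: (0,19) 1 'b'
  16: (19,8) 3 'bcc'
  17: (8,23) 4 'bccc'
  18: (23,27) 0 ''
  19: (27,11) 2 'ca'
  20: (11,15) 2 'ca'
  21: (15,21) 3 'cab'
  22: (21,7) 1 'c'
  23: (7,26) 1 'c'
  24: (26,10) 3 'cca'
  25: (10,20) 3 'cca'
  26: (20,25) 2 'cc'
  27: (25,9) 4 'ccca'
  28: (9,24) 3 'ccc'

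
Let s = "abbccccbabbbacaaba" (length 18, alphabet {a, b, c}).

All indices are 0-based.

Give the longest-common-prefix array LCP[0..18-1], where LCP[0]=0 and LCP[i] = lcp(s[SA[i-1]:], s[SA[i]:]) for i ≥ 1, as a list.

[0, 1, 1, 2, 3, 1, 0, 2, 2, 1, 2, 2, 1, 0, 1, 1, 2, 3]

rank→(start, suffix):
  0 → (17, 'a')
  1 → (14, 'aaba')
  2 → (15, 'aba')
  3 → (8, 'abbbacaaba')
  4 → (0, 'abbccccbabbbacaaba')
  5 → (12, 'acaaba')
  6 → (16, 'ba')
  7 → (7, 'babbbacaaba')
  8 → (11, 'bacaaba')
  9 → (10, 'bbacaaba')
  10 → (9, 'bbbacaaba')
  11 → (1, 'bbccccbabbbacaaba')
  12 → (2, 'bccccbabbbacaaba')
  13 → (13, 'caaba')
  14 → (6, 'cbabbbacaaba')
  15 → (5, 'ccbabbbacaaba')
  16 → (4, 'cccbabbbacaaba')
  17 → (3, 'ccccbabbbacaaba')

SA = [17, 14, 15, 8, 0, 12, 16, 7, 11, 10, 9, 1, 2, 13, 6, 5, 4, 3]
i: (SA[i-1],SA[i]) lcp shared
  1: (17,14) 1 'a'
  2: (14,15) 1 'a'
  3: (15,8) 2 'ab'
  4: (8,0) 3 'abb'
  5: (0,12) 1 'a'
  6: (12,16) 0 ''
  7: (16,7) 2 'ba'
  8: (7,11) 2 'ba'
  9: (11,10) 1 'b'
  10: (10,9) 2 'bb'
  11: (9,1) 2 'bb'
  12: (1,2) 1 'b'
  13: (2,13) 0 ''
  14: (13,6) 1 'c'
  15: (6,5) 1 'c'
  16: (5,4) 2 'cc'
  17: (4,3) 3 'ccc'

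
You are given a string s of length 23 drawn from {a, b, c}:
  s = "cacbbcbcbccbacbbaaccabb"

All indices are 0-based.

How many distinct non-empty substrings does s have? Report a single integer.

rank→(start, suffix):
  0 → (16, 'aaccabb')
  1 → (20, 'abb')
  2 → (12, 'acbbaaccabb')
  3 → (1, 'acbbcbcbccbacbbaaccabb')
  4 → (17, 'accabb')
  5 → (22, 'b')
  6 → (15, 'baaccabb')
  7 → (11, 'bacbbaaccabb')
  8 → (21, 'bb')
  9 → (14, 'bbaaccabb')
  10 → (3, 'bbcbcbccbacbbaaccabb')
  11 → (4, 'bcbcbccbacbbaaccabb')
  12 → (6, 'bcbccbacbbaaccabb')
  13 → (8, 'bccbacbbaaccabb')
  14 → (19, 'cabb')
  15 → (0, 'cacbbcbcbccbacbbaaccabb')
  16 → (10, 'cbacbbaaccabb')
  17 → (13, 'cbbaaccabb')
  18 → (2, 'cbbcbcbccbacbbaaccabb')
  19 → (5, 'cbcbccbacbbaaccabb')
  20 → (7, 'cbccbacbbaaccabb')
  21 → (18, 'ccabb')
  22 → (9, 'ccbacbbaaccabb')

SA = [16, 20, 12, 1, 17, 22, 15, 11, 21, 14, 3, 4, 6, 8, 19, 0, 10, 13, 2, 5, 7, 18, 9]
rank  pair      lcp
   1  s[16:],s[20:]  1  'a'
   2  s[20:],s[12:]  1  'a'
   3  s[12:],s[1:]  4  'acbb'
   4  s[1:],s[17:]  2  'ac'
   5  s[17:],s[22:]  0  ''
   6  s[22:],s[15:]  1  'b'
   7  s[15:],s[11:]  2  'ba'
   8  s[11:],s[21:]  1  'b'
   9  s[21:],s[14:]  2  'bb'
  10  s[14:],s[3:]  2  'bb'
  11  s[3:],s[4:]  1  'b'
  12  s[4:],s[6:]  4  'bcbc'
  13  s[6:],s[8:]  2  'bc'
  14  s[8:],s[19:]  0  ''
  15  s[19:],s[0:]  2  'ca'
  16  s[0:],s[10:]  1  'c'
  17  s[10:],s[13:]  2  'cb'
  18  s[13:],s[2:]  3  'cbb'
  19  s[2:],s[5:]  2  'cb'
  20  s[5:],s[7:]  3  'cbc'
  21  s[7:],s[18:]  1  'c'
  22  s[18:],s[9:]  2  'cc'

n(n+1)/2 = 23·24/2 = 276
Σ LCP = 0 + 1 + 1 + 4 + 2 + 0 + 1 + 2 + 1 + 2 + 2 + 1 + 4 + 2 + 0 + 2 + 1 + 2 + 3 + 2 + 3 + 1 + 2 = 39
distinct = 276 − 39 = 237

237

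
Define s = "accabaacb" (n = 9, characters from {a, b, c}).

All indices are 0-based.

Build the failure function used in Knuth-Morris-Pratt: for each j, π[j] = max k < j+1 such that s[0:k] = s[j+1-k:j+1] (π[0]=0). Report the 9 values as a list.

π[0] = 0
j=1 s[j]='c': π[1]=0 (border '')
j=2 s[j]='c': π[2]=0 (border '')
j=3 s[j]='a': π[3]=1 (border 'a')
j=4 s[j]='b': k: 1→0; π[4]=0 (border '')
j=5 s[j]='a': π[5]=1 (border 'a')
j=6 s[j]='a': k: 1→0; π[6]=1 (border 'a')
j=7 s[j]='c': π[7]=2 (border 'ac')
j=8 s[j]='b': k: 2→0; π[8]=0 (border '')

[0, 0, 0, 1, 0, 1, 1, 2, 0]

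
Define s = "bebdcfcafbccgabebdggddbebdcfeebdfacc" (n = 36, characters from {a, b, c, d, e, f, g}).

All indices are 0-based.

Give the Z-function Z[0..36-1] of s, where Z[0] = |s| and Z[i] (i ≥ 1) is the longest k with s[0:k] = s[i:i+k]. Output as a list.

[36, 0, 1, 0, 0, 0, 0, 0, 0, 1, 0, 0, 0, 0, 4, 0, 1, 0, 0, 0, 0, 0, 6, 0, 1, 0, 0, 0, 0, 0, 1, 0, 0, 0, 0, 0]

Z[0]=36
i=1: fresh scan; Z[1]=0
i=2: fresh scan; Z[2]=1 grow→box=[2,3)
i=3: fresh scan; Z[3]=0
i=4: fresh scan; Z[4]=0
i=5: fresh scan; Z[5]=0
i=6: fresh scan; Z[6]=0
i=7: fresh scan; Z[7]=0
i=8: fresh scan; Z[8]=0
i=9: fresh scan; Z[9]=1 grow→box=[9,10)
i=10: fresh scan; Z[10]=0
i=11: fresh scan; Z[11]=0
i=12: fresh scan; Z[12]=0
i=13: fresh scan; Z[13]=0
i=14: fresh scan; Z[14]=4 grow→box=[14,18)
i=15: min(r-i=3, Z[1]=0)=0; Z[15]=0
i=16: min(r-i=2, Z[2]=1)=1; Z[16]=1
i=17: min(r-i=1, Z[3]=0)=0; Z[17]=0
i=18: fresh scan; Z[18]=0
i=19: fresh scan; Z[19]=0
i=20: fresh scan; Z[20]=0
i=21: fresh scan; Z[21]=0
i=22: fresh scan; Z[22]=6 grow→box=[22,28)
i=23: min(r-i=5, Z[1]=0)=0; Z[23]=0
i=24: min(r-i=4, Z[2]=1)=1; Z[24]=1
i=25: min(r-i=3, Z[3]=0)=0; Z[25]=0
i=26: min(r-i=2, Z[4]=0)=0; Z[26]=0
i=27: min(r-i=1, Z[5]=0)=0; Z[27]=0
i=28: fresh scan; Z[28]=0
i=29: fresh scan; Z[29]=0
i=30: fresh scan; Z[30]=1 grow→box=[30,31)
i=31: fresh scan; Z[31]=0
i=32: fresh scan; Z[32]=0
i=33: fresh scan; Z[33]=0
i=34: fresh scan; Z[34]=0
i=35: fresh scan; Z[35]=0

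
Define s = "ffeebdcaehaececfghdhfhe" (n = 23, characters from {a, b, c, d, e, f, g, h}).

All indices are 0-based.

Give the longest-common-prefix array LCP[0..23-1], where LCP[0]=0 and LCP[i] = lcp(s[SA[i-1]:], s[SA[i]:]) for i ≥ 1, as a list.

rank | idx | suffix
   0 |  10 | aececfghdhfhe
   1 |   7 | aehaececfghdhfhe
   2 |   4 | bdcaehaececfghdhfhe
   3 |   6 | caehaececfghdhfhe
   4 |  12 | cecfghdhfhe
   5 |  14 | cfghdhfhe
   6 |   5 | dcaehaececfghdhfhe
   7 |  18 | dhfhe
   8 |  22 | e
   9 |   3 | ebdcaehaececfghdhfhe
  10 |  11 | ececfghdhfhe
  11 |  13 | ecfghdhfhe
  12 |   2 | eebdcaehaececfghdhfhe
  13 |   8 | ehaececfghdhfhe
  14 |   1 | feebdcaehaececfghdhfhe
  15 |   0 | ffeebdcaehaececfghdhfhe
  16 |  15 | fghdhfhe
  17 |  20 | fhe
  18 |  16 | ghdhfhe
  19 |   9 | haececfghdhfhe
  20 |  17 | hdhfhe
  21 |  21 | he
  22 |  19 | hfhe

SA = [10, 7, 4, 6, 12, 14, 5, 18, 22, 3, 11, 13, 2, 8, 1, 0, 15, 20, 16, 9, 17, 21, 19]
[i] adj suffixes → lcp
  [1] 10/7 → 2 ('ae')
  [2] 7/4 → 0 ('')
  [3] 4/6 → 0 ('')
  [4] 6/12 → 1 ('c')
  [5] 12/14 → 1 ('c')
  [6] 14/5 → 0 ('')
  [7] 5/18 → 1 ('d')
  [8] 18/22 → 0 ('')
  [9] 22/3 → 1 ('e')
  [10] 3/11 → 1 ('e')
  [11] 11/13 → 2 ('ec')
  [12] 13/2 → 1 ('e')
  [13] 2/8 → 1 ('e')
  [14] 8/1 → 0 ('')
  [15] 1/0 → 1 ('f')
  [16] 0/15 → 1 ('f')
  [17] 15/20 → 1 ('f')
  [18] 20/16 → 0 ('')
  [19] 16/9 → 0 ('')
  [20] 9/17 → 1 ('h')
  [21] 17/21 → 1 ('h')
  [22] 21/19 → 1 ('h')

[0, 2, 0, 0, 1, 1, 0, 1, 0, 1, 1, 2, 1, 1, 0, 1, 1, 1, 0, 0, 1, 1, 1]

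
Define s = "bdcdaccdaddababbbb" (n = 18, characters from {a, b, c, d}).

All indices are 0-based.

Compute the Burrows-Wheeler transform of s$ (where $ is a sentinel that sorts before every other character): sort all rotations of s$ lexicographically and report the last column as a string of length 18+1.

bdbddbabba$adcdccba

rank  rotation             last
    0  $bdcdaccdaddababbbb  b
    1  ababbbb$bdcdaccdadd  d
    2  abbbb$bdcdaccdaddab  b
    3  accdaddababbbb$bdcd  d
    4  addababbbb$bdcdaccd  d
    5  b$bdcdaccdaddababbb  b
    6  babbbb$bdcdaccdadda  a
    7  bb$bdcdaccdaddababb  b
    8  bbb$bdcdaccdaddabab  b
    9  bbbb$bdcdaccdaddaba  a
   10  bdcdaccdaddababbbb$  $
   11  ccdaddababbbb$bdcda  a
   12  cdaccdaddababbbb$bd  d
   13  cdaddababbbb$bdcdac  c
   14  dababbbb$bdcdaccdad  d
   15  daccdaddababbbb$bdc  c
   16  daddababbbb$bdcdacc  c
   17  dcdaccdaddababbbb$b  b
   18  ddababbbb$bdcdaccda  a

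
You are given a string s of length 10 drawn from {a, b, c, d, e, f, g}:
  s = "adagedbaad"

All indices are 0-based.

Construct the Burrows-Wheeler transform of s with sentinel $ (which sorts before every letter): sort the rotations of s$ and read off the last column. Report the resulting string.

rank  rotation     last
    0  $adagedbaad  d
    1  aad$adagedb  b
    2  ad$adagedba  a
    3  adagedbaad$  $
    4  agedbaad$ad  d
    5  baad$adaged  d
    6  d$adagedbaa  a
    7  dagedbaad$a  a
    8  dbaad$adage  e
    9  edbaad$adag  g
   10  gedbaad$ada  a

dba$ddaaega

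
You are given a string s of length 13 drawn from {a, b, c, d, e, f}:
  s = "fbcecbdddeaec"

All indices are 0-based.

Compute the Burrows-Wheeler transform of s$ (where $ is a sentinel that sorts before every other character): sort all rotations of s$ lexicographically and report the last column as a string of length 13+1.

cefceebbdddac$

rank  rotation        last
    0  $fbcecbdddeaec  c
    1  aec$fbcecbddde  e
    2  bcecbdddeaec$f  f
    3  bdddeaec$fbcec  c
    4  c$fbcecbdddeae  e
    5  cbdddeaec$fbce  e
    6  cecbdddeaec$fb  b
    7  dddeaec$fbcecb  b
    8  ddeaec$fbcecbd  d
    9  deaec$fbcecbdd  d
   10  eaec$fbcecbddd  d
   11  ec$fbcecbdddea  a
   12  ecbdddeaec$fbc  c
   13  fbcecbdddeaec$  $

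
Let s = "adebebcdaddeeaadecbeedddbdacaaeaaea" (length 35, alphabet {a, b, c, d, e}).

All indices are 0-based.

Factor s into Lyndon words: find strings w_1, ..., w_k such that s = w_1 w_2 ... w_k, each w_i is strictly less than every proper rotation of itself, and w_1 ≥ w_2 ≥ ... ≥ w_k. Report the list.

["adebebcd", "addee", "aadecbeedddbdacaaeaae", "a"]

emit factor 1: 'adebebcd' (i=0, period=8)
emit factor 2: 'addee' (i=8, period=5)
emit factor 3: 'aadecbeedddbdacaaeaae' (i=13, period=21)
emit factor 4: 'a' (i=34, period=1)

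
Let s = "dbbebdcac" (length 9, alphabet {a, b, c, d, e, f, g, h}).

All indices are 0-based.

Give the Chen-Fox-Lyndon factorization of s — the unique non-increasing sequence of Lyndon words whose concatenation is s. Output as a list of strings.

["d", "bbebdc", "ac"]

emit factor 1: 'd' (i=0, period=1)
emit factor 2: 'bbebdc' (i=1, period=6)
emit factor 3: 'ac' (i=7, period=2)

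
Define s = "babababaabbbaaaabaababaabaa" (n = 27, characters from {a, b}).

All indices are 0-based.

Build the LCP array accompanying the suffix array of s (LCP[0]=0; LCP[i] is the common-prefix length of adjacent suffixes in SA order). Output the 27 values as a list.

[0, 1, 2, 3, 2, 5, 4, 3, 1, 4, 6, 5, 3, 7, 5, 2, 0, 3, 3, 5, 4, 2, 6, 4, 6, 1, 2]

rank→(start, suffix):
  0 → (26, 'a')
  1 → (25, 'aa')
  2 → (12, 'aaaabaababaabaa')
  3 → (13, 'aaabaababaabaa')
  4 → (22, 'aabaa')
  5 → (14, 'aabaababaabaa')
  6 → (17, 'aababaabaa')
  7 → (7, 'aabbbaaaabaababaabaa')
  8 → (23, 'abaa')
  9 → (20, 'abaabaa')
  10 → (15, 'abaababaabaa')
  11 → (5, 'abaabbbaaaabaababaabaa')
  12 → (18, 'ababaabaa')
  13 → (3, 'ababaabbbaaaabaababaabaa')
  14 → (1, 'abababaabbbaaaabaababaabaa')
  15 → (8, 'abbbaaaabaababaabaa')
  16 → (24, 'baa')
  17 → (11, 'baaaabaababaabaa')
  18 → (21, 'baabaa')
  19 → (16, 'baababaabaa')
  20 → (6, 'baabbbaaaabaababaabaa')
  21 → (19, 'babaabaa')
  22 → (4, 'babaabbbaaaabaababaabaa')
  23 → (2, 'bababaabbbaaaabaababaabaa')
  24 → (0, 'babababaabbbaaaabaababaabaa')
  25 → (10, 'bbaaaabaababaabaa')
  26 → (9, 'bbbaaaabaababaabaa')

SA = [26, 25, 12, 13, 22, 14, 17, 7, 23, 20, 15, 5, 18, 3, 1, 8, 24, 11, 21, 16, 6, 19, 4, 2, 0, 10, 9]
rank  pair      lcp
   1  s[26:],s[25:]  1  'a'
   2  s[25:],s[12:]  2  'aa'
   3  s[12:],s[13:]  3  'aaa'
   4  s[13:],s[22:]  2  'aa'
   5  s[22:],s[14:]  5  'aabaa'
   6  s[14:],s[17:]  4  'aaba'
   7  s[17:],s[7:]  3  'aab'
   8  s[7:],s[23:]  1  'a'
   9  s[23:],s[20:]  4  'abaa'
  10  s[20:],s[15:]  6  'abaaba'
  11  s[15:],s[5:]  5  'abaab'
  12  s[5:],s[18:]  3  'aba'
  13  s[18:],s[3:]  7  'ababaab'
  14  s[3:],s[1:]  5  'ababa'
  15  s[1:],s[8:]  2  'ab'
  16  s[8:],s[24:]  0  ''
  17  s[24:],s[11:]  3  'baa'
  18  s[11:],s[21:]  3  'baa'
  19  s[21:],s[16:]  5  'baaba'
  20  s[16:],s[6:]  4  'baab'
  21  s[6:],s[19:]  2  'ba'
  22  s[19:],s[4:]  6  'babaab'
  23  s[4:],s[2:]  4  'baba'
  24  s[2:],s[0:]  6  'bababa'
  25  s[0:],s[10:]  1  'b'
  26  s[10:],s[9:]  2  'bb'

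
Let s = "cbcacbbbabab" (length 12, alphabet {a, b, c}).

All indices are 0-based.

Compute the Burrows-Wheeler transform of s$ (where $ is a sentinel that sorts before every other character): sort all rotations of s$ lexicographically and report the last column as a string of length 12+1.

bbbcaabbccba$

rank  rotation       last
    0  $cbcacbbbabab  b
    1  ab$cbcacbbbab  b
    2  abab$cbcacbbb  b
    3  acbbbabab$cbc  c
    4  b$cbcacbbbaba  a
    5  bab$cbcacbbba  a
    6  babab$cbcacbb  b
    7  bbabab$cbcacb  b
    8  bbbabab$cbcac  c
    9  bcacbbbabab$c  c
   10  cacbbbabab$cb  b
   11  cbbbabab$cbca  a
   12  cbcacbbbabab$  $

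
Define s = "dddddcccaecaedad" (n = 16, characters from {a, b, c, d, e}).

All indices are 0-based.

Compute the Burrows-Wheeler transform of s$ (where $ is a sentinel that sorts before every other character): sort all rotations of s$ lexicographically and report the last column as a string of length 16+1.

ddcccecdaedddd$aa

rank  rotation           last
    0  $dddddcccaecaedad  d
    1  ad$dddddcccaecaed  d
    2  aecaedad$dddddccc  c
    3  aedad$dddddcccaec  c
    4  caecaedad$dddddcc  c
    5  caedad$dddddcccae  e
    6  ccaecaedad$dddddc  c
    7  cccaecaedad$ddddd  d
    8  d$dddddcccaecaeda  a
    9  dad$dddddcccaecae  e
   10  dcccaecaedad$dddd  d
   11  ddcccaecaedad$ddd  d
   12  dddcccaecaedad$dd  d
   13  ddddcccaecaedad$d  d
   14  dddddcccaecaedad$  $
   15  ecaedad$dddddccca  a
   16  edad$dddddcccaeca  a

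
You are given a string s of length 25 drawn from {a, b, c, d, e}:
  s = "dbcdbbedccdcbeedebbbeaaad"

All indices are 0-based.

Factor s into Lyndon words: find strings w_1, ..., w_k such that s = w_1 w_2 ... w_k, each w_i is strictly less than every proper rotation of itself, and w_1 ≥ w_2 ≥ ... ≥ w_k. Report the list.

["d", "bcd", "bbedccdcbeede", "bbbe", "aaad"]

emit factor 1: 'd' (i=0, period=1)
emit factor 2: 'bcd' (i=1, period=3)
emit factor 3: 'bbedccdcbeede' (i=4, period=13)
emit factor 4: 'bbbe' (i=17, period=4)
emit factor 5: 'aaad' (i=21, period=4)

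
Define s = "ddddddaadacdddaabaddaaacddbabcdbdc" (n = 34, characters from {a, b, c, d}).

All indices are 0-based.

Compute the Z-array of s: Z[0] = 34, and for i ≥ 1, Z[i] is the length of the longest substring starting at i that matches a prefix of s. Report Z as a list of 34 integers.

[34, 5, 4, 3, 2, 1, 0, 0, 1, 0, 0, 3, 2, 1, 0, 0, 0, 0, 2, 1, 0, 0, 0, 0, 2, 1, 0, 0, 0, 0, 1, 0, 1, 0]

Z[0]=34
i=1: outside box; Z[1]=5 scan→box=[1,6)
i=2: min(r-i=4, Z[1]=5)=4; Z[2]=4
i=3: min(r-i=3, Z[2]=4)=3; Z[3]=3
i=4: min(r-i=2, Z[3]=3)=2; Z[4]=2
i=5: min(r-i=1, Z[4]=2)=1; Z[5]=1
i=6: outside box; Z[6]=0
i=7: outside box; Z[7]=0
i=8: outside box; Z[8]=1 scan→box=[8,9)
i=9: outside box; Z[9]=0
i=10: outside box; Z[10]=0
i=11: outside box; Z[11]=3 scan→box=[11,14)
i=12: min(r-i=2, Z[1]=5)=2; Z[12]=2
i=13: min(r-i=1, Z[2]=4)=1; Z[13]=1
i=14: outside box; Z[14]=0
i=15: outside box; Z[15]=0
i=16: outside box; Z[16]=0
i=17: outside box; Z[17]=0
i=18: outside box; Z[18]=2 scan→box=[18,20)
i=19: min(r-i=1, Z[1]=5)=1; Z[19]=1
i=20: outside box; Z[20]=0
i=21: outside box; Z[21]=0
i=22: outside box; Z[22]=0
i=23: outside box; Z[23]=0
i=24: outside box; Z[24]=2 scan→box=[24,26)
i=25: min(r-i=1, Z[1]=5)=1; Z[25]=1
i=26: outside box; Z[26]=0
i=27: outside box; Z[27]=0
i=28: outside box; Z[28]=0
i=29: outside box; Z[29]=0
i=30: outside box; Z[30]=1 scan→box=[30,31)
i=31: outside box; Z[31]=0
i=32: outside box; Z[32]=1 scan→box=[32,33)
i=33: outside box; Z[33]=0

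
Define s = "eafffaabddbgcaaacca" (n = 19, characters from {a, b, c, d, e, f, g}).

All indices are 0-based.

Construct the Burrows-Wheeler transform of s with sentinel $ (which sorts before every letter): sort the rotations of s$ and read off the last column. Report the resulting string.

accfaaaeadcgadb$ffab

rank  rotation              last
    0  $eafffaabddbgcaaacca  a
    1  a$eafffaabddbgcaaacc  c
    2  aaacca$eafffaabddbgc  c
    3  aabddbgcaaacca$eafff  f
    4  aacca$eafffaabddbgca  a
    5  abddbgcaaacca$eafffa  a
    6  acca$eafffaabddbgcaa  a
    7  afffaabddbgcaaacca$e  e
    8  bddbgcaaacca$eafffaa  a
    9  bgcaaacca$eafffaabdd  d
   10  ca$eafffaabddbgcaaac  c
   11  caaacca$eafffaabddbg  g
   12  cca$eafffaabddbgcaaa  a
   13  dbgcaaacca$eafffaabd  d
   14  ddbgcaaacca$eafffaab  b
   15  eafffaabddbgcaaacca$  $
   16  faabddbgcaaacca$eaff  f
   17  ffaabddbgcaaacca$eaf  f
   18  fffaabddbgcaaacca$ea  a
   19  gcaaacca$eafffaabddb  b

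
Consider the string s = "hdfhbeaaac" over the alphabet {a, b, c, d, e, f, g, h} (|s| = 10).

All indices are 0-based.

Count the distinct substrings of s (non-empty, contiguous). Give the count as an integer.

51

rank | idx | suffix
   0 |   6 | aaac
   1 |   7 | aac
   2 |   8 | ac
   3 |   4 | beaaac
   4 |   9 | c
   5 |   1 | dfhbeaaac
   6 |   5 | eaaac
   7 |   2 | fhbeaaac
   8 |   3 | hbeaaac
   9 |   0 | hdfhbeaaac

SA = [6, 7, 8, 4, 9, 1, 5, 2, 3, 0]
[i] adj suffixes → lcp
  [1] 6/7 → 2 ('aa')
  [2] 7/8 → 1 ('a')
  [3] 8/4 → 0 ('')
  [4] 4/9 → 0 ('')
  [5] 9/1 → 0 ('')
  [6] 1/5 → 0 ('')
  [7] 5/2 → 0 ('')
  [8] 2/3 → 0 ('')
  [9] 3/0 → 1 ('h')

n(n+1)/2 = 10·11/2 = 55
Σ LCP = 0 + 2 + 1 + 0 + 0 + 0 + 0 + 0 + 0 + 1 = 4
distinct = 55 − 4 = 51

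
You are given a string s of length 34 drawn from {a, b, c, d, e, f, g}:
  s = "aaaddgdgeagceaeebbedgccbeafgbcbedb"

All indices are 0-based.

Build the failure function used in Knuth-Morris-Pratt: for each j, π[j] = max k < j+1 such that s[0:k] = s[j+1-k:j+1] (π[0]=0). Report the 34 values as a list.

[0, 1, 2, 0, 0, 0, 0, 0, 0, 1, 0, 0, 0, 1, 0, 0, 0, 0, 0, 0, 0, 0, 0, 0, 0, 1, 0, 0, 0, 0, 0, 0, 0, 0]

π[0] = 0
j=1 s[j]='a': π[1]=1 (border 'a')
j=2 s[j]='a': π[2]=2 (border 'aa')
j=3 s[j]='d': k: 2→1→0; π[3]=0 (border '')
j=4 s[j]='d': π[4]=0 (border '')
j=5 s[j]='g': π[5]=0 (border '')
j=6 s[j]='d': π[6]=0 (border '')
j=7 s[j]='g': π[7]=0 (border '')
j=8 s[j]='e': π[8]=0 (border '')
j=9 s[j]='a': π[9]=1 (border 'a')
j=10 s[j]='g': k: 1→0; π[10]=0 (border '')
j=11 s[j]='c': π[11]=0 (border '')
j=12 s[j]='e': π[12]=0 (border '')
j=13 s[j]='a': π[13]=1 (border 'a')
j=14 s[j]='e': k: 1→0; π[14]=0 (border '')
j=15 s[j]='e': π[15]=0 (border '')
j=16 s[j]='b': π[16]=0 (border '')
j=17 s[j]='b': π[17]=0 (border '')
j=18 s[j]='e': π[18]=0 (border '')
j=19 s[j]='d': π[19]=0 (border '')
j=20 s[j]='g': π[20]=0 (border '')
j=21 s[j]='c': π[21]=0 (border '')
j=22 s[j]='c': π[22]=0 (border '')
j=23 s[j]='b': π[23]=0 (border '')
j=24 s[j]='e': π[24]=0 (border '')
j=25 s[j]='a': π[25]=1 (border 'a')
j=26 s[j]='f': k: 1→0; π[26]=0 (border '')
j=27 s[j]='g': π[27]=0 (border '')
j=28 s[j]='b': π[28]=0 (border '')
j=29 s[j]='c': π[29]=0 (border '')
j=30 s[j]='b': π[30]=0 (border '')
j=31 s[j]='e': π[31]=0 (border '')
j=32 s[j]='d': π[32]=0 (border '')
j=33 s[j]='b': π[33]=0 (border '')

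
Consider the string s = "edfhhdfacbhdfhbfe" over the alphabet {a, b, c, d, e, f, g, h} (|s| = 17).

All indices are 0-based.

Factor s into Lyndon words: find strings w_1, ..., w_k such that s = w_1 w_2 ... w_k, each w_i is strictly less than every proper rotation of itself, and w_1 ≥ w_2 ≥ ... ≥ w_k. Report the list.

["e", "dfhh", "df", "acbhdfhbfe"]

emit factor 1: 'e' (i=0, period=1)
emit factor 2: 'dfhh' (i=1, period=4)
emit factor 3: 'df' (i=5, period=2)
emit factor 4: 'acbhdfhbfe' (i=7, period=10)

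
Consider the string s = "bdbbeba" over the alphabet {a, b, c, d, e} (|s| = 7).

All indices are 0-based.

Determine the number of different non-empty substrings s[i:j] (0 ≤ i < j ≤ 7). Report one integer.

25

rank | idx | suffix
   0 |   6 | a
   1 |   5 | ba
   2 |   2 | bbeba
   3 |   0 | bdbbeba
   4 |   3 | beba
   5 |   1 | dbbeba
   6 |   4 | eba

SA = [6, 5, 2, 0, 3, 1, 4]
i: (SA[i-1],SA[i]) lcp shared
  1: (6,5) 0 ''
  2: (5,2) 1 'b'
  3: (2,0) 1 'b'
  4: (0,3) 1 'b'
  5: (3,1) 0 ''
  6: (1,4) 0 ''

n(n+1)/2 = 7·8/2 = 28
Σ LCP = 0 + 0 + 1 + 1 + 1 + 0 + 0 = 3
distinct = 28 − 3 = 25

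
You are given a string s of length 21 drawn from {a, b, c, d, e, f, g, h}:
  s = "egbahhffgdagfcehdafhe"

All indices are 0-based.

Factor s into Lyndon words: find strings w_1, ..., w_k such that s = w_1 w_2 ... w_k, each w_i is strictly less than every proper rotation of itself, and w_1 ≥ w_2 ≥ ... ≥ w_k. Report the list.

["eg", "b", "ahhffgd", "agfcehd", "afhe"]

emit factor 1: 'eg' (i=0, period=2)
emit factor 2: 'b' (i=2, period=1)
emit factor 3: 'ahhffgd' (i=3, period=7)
emit factor 4: 'agfcehd' (i=10, period=7)
emit factor 5: 'afhe' (i=17, period=4)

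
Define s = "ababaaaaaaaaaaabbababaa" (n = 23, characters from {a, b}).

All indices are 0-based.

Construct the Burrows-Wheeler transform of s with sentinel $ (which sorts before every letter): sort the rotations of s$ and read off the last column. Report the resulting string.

aabbaaaaaaaaabbb$aaaaaba

rank  rotation                  last
    0  $ababaaaaaaaaaaabbababaa  a
    1  a$ababaaaaaaaaaaabbababa  a
    2  aa$ababaaaaaaaaaaabbabab  b
    3  aaaaaaaaaaabbababaa$abab  b
    4  aaaaaaaaaabbababaa$ababa  a
    5  aaaaaaaaabbababaa$ababaa  a
    6  aaaaaaaabbababaa$ababaaa  a
    7  aaaaaaabbababaa$ababaaaa  a
    8  aaaaaabbababaa$ababaaaaa  a
    9  aaaaabbababaa$ababaaaaaa  a
   10  aaaabbababaa$ababaaaaaaa  a
   11  aaabbababaa$ababaaaaaaaa  a
   12  aabbababaa$ababaaaaaaaaa  a
   13  abaa$ababaaaaaaaaaaabbab  b
   14  abaaaaaaaaaaabbababaa$ab  b
   15  ababaa$ababaaaaaaaaaaabb  b
   16  ababaaaaaaaaaaabbababaa$  $
   17  abbababaa$ababaaaaaaaaaa  a
   18  baa$ababaaaaaaaaaaabbaba  a
   19  baaaaaaaaaaabbababaa$aba  a
   20  babaa$ababaaaaaaaaaaabba  a
   21  babaaaaaaaaaaabbababaa$a  a
   22  bababaa$ababaaaaaaaaaaab  b
   23  bbababaa$ababaaaaaaaaaaa  a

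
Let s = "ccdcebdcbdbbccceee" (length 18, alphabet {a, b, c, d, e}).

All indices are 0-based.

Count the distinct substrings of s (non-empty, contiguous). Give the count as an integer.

rank→(start, suffix):
  0 → (10, 'bbccceee')
  1 → (11, 'bccceee')
  2 → (8, 'bdbbccceee')
  3 → (5, 'bdcbdbbccceee')
  4 → (7, 'cbdbbccceee')
  5 → (12, 'ccceee')
  6 → (0, 'ccdcebdcbdbbccceee')
  7 → (13, 'cceee')
  8 → (1, 'cdcebdcbdbbccceee')
  9 → (3, 'cebdcbdbbccceee')
  10 → (14, 'ceee')
  11 → (9, 'dbbccceee')
  12 → (6, 'dcbdbbccceee')
  13 → (2, 'dcebdcbdbbccceee')
  14 → (17, 'e')
  15 → (4, 'ebdcbdbbccceee')
  16 → (16, 'ee')
  17 → (15, 'eee')

SA = [10, 11, 8, 5, 7, 12, 0, 13, 1, 3, 14, 9, 6, 2, 17, 4, 16, 15]
i: (SA[i-1],SA[i]) lcp shared
  1: (10,11) 1 'b'
  2: (11,8) 1 'b'
  3: (8,5) 2 'bd'
  4: (5,7) 0 ''
  5: (7,12) 1 'c'
  6: (12,0) 2 'cc'
  7: (0,13) 2 'cc'
  8: (13,1) 1 'c'
  9: (1,3) 1 'c'
  10: (3,14) 2 'ce'
  11: (14,9) 0 ''
  12: (9,6) 1 'd'
  13: (6,2) 2 'dc'
  14: (2,17) 0 ''
  15: (17,4) 1 'e'
  16: (4,16) 1 'e'
  17: (16,15) 2 'ee'

n(n+1)/2 = 18·19/2 = 171
Σ LCP = 0 + 1 + 1 + 2 + 0 + 1 + 2 + 2 + 1 + 1 + 2 + 0 + 1 + 2 + 0 + 1 + 1 + 2 = 20
distinct = 171 − 20 = 151

151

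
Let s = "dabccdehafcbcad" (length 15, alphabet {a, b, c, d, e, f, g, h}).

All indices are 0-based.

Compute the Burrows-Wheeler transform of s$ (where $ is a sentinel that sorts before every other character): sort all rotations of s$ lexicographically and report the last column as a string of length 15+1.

ddchcabfbca$cdae

rank  rotation          last
    0  $dabccdehafcbcad  d
    1  abccdehafcbcad$d  d
    2  ad$dabccdehafcbc  c
    3  afcbcad$dabccdeh  h
    4  bcad$dabccdehafc  c
    5  bccdehafcbcad$da  a
    6  cad$dabccdehafcb  b
    7  cbcad$dabccdehaf  f
    8  ccdehafcbcad$dab  b
    9  cdehafcbcad$dabc  c
   10  d$dabccdehafcbca  a
   11  dabccdehafcbcad$  $
   12  dehafcbcad$dabcc  c
   13  ehafcbcad$dabccd  d
   14  fcbcad$dabccdeha  a
   15  hafcbcad$dabccde  e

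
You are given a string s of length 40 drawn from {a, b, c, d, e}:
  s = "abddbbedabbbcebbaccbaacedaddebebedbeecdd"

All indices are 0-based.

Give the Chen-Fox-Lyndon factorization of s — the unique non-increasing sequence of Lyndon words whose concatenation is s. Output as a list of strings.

emit factor 1: 'abddbbed' (i=0, period=8)
emit factor 2: 'abbbcebbaccb' (i=8, period=12)
emit factor 3: 'aacedaddebebedbeecdd' (i=20, period=20)

["abddbbed", "abbbcebbaccb", "aacedaddebebedbeecdd"]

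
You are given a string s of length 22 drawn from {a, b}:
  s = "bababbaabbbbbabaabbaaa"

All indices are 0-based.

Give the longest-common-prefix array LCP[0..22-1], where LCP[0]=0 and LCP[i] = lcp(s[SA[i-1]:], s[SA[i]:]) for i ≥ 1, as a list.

[0, 1, 2, 2, 4, 1, 3, 2, 5, 3, 0, 3, 5, 2, 4, 3, 1, 4, 3, 2, 3, 4]

sorted suffixes:
  #0 SA[0]=21  'a'
  #1 SA[1]=20  'aa'
  #2 SA[2]=19  'aaa'
  #3 SA[3]=15  'aabbaaa'
  #4 SA[4]=6  'aabbbbbabaabbaaa'
  #5 SA[5]=13  'abaabbaaa'
  #6 SA[6]=1  'ababbaabbbbbabaabbaaa'
  #7 SA[7]=16  'abbaaa'
  #8 SA[8]=3  'abbaabbbbbabaabbaaa'
  #9 SA[9]=7  'abbbbbabaabbaaa'
  #10 SA[10]=18  'baaa'
  #11 SA[11]=14  'baabbaaa'
  #12 SA[12]=5  'baabbbbbabaabbaaa'
  #13 SA[13]=12  'babaabbaaa'
  #14 SA[14]=0  'bababbaabbbbbabaabbaaa'
  #15 SA[15]=2  'babbaabbbbbabaabbaaa'
  #16 SA[16]=17  'bbaaa'
  #17 SA[17]=4  'bbaabbbbbabaabbaaa'
  #18 SA[18]=11  'bbabaabbaaa'
  #19 SA[19]=10  'bbbabaabbaaa'
  #20 SA[20]=9  'bbbbabaabbaaa'
  #21 SA[21]=8  'bbbbbabaabbaaa'

SA = [21, 20, 19, 15, 6, 13, 1, 16, 3, 7, 18, 14, 5, 12, 0, 2, 17, 4, 11, 10, 9, 8]
[i] adj suffixes → lcp
  [1] 21/20 → 1 ('a')
  [2] 20/19 → 2 ('aa')
  [3] 19/15 → 2 ('aa')
  [4] 15/6 → 4 ('aabb')
  [5] 6/13 → 1 ('a')
  [6] 13/1 → 3 ('aba')
  [7] 1/16 → 2 ('ab')
  [8] 16/3 → 5 ('abbaa')
  [9] 3/7 → 3 ('abb')
  [10] 7/18 → 0 ('')
  [11] 18/14 → 3 ('baa')
  [12] 14/5 → 5 ('baabb')
  [13] 5/12 → 2 ('ba')
  [14] 12/0 → 4 ('baba')
  [15] 0/2 → 3 ('bab')
  [16] 2/17 → 1 ('b')
  [17] 17/4 → 4 ('bbaa')
  [18] 4/11 → 3 ('bba')
  [19] 11/10 → 2 ('bb')
  [20] 10/9 → 3 ('bbb')
  [21] 9/8 → 4 ('bbbb')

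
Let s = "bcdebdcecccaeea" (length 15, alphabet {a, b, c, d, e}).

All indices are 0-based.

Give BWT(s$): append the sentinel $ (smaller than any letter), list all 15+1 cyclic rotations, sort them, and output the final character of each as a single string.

rank  rotation          last
    0  $bcdebdcecccaeea  a
    1  a$bcdebdcecccaee  e
    2  aeea$bcdebdceccc  c
    3  bcdebdcecccaeea$  $
    4  bdcecccaeea$bcde  e
    5  caeea$bcdebdcecc  c
    6  ccaeea$bcdebdcec  c
    7  cccaeea$bcdebdce  e
    8  cdebdcecccaeea$b  b
    9  cecccaeea$bcdebd  d
   10  dcecccaeea$bcdeb  b
   11  debdcecccaeea$bc  c
   12  ea$bcdebdcecccae  e
   13  ebdcecccaeea$bcd  d
   14  ecccaeea$bcdebdc  c
   15  eea$bcdebdceccca  a

aec$eccebdbcedca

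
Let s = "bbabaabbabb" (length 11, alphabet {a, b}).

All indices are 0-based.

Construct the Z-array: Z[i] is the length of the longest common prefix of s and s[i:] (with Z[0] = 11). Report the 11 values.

Z[0]=11
i=1: fresh scan; Z[1]=1 extend→box=[1,2)
i=2: fresh scan; Z[2]=0
i=3: fresh scan; Z[3]=1 extend→box=[3,4)
i=4: fresh scan; Z[4]=0
i=5: fresh scan; Z[5]=0
i=6: fresh scan; Z[6]=4 extend→box=[6,10)
i=7: min(r-i=3, Z[1]=1)=1; Z[7]=1
i=8: min(r-i=2, Z[2]=0)=0; Z[8]=0
i=9: min(r-i=1, Z[3]=1)=1; Z[9]=2 extend→box=[9,11)
i=10: min(r-i=1, Z[1]=1)=1; Z[10]=1

[11, 1, 0, 1, 0, 0, 4, 1, 0, 2, 1]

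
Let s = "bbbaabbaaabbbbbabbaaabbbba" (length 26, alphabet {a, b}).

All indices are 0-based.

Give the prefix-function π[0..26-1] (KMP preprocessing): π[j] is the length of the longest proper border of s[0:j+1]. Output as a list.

π[0] = 0
j=1 s[j]='b': π[1]=1 (border 'b')
j=2 s[j]='b': π[2]=2 (border 'bb')
j=3 s[j]='a': k: 2→1→0; π[3]=0 (border '')
j=4 s[j]='a': π[4]=0 (border '')
j=5 s[j]='b': π[5]=1 (border 'b')
j=6 s[j]='b': π[6]=2 (border 'bb')
j=7 s[j]='a': k: 2→1→0; π[7]=0 (border '')
j=8 s[j]='a': π[8]=0 (border '')
j=9 s[j]='a': π[9]=0 (border '')
j=10 s[j]='b': π[10]=1 (border 'b')
j=11 s[j]='b': π[11]=2 (border 'bb')
j=12 s[j]='b': π[12]=3 (border 'bbb')
j=13 s[j]='b': k: 3→2; π[13]=3 (border 'bbb')
j=14 s[j]='b': k: 3→2; π[14]=3 (border 'bbb')
j=15 s[j]='a': π[15]=4 (border 'bbba')
j=16 s[j]='b': k: 4→0; π[16]=1 (border 'b')
j=17 s[j]='b': π[17]=2 (border 'bb')
j=18 s[j]='a': k: 2→1→0; π[18]=0 (border '')
j=19 s[j]='a': π[19]=0 (border '')
j=20 s[j]='a': π[20]=0 (border '')
j=21 s[j]='b': π[21]=1 (border 'b')
j=22 s[j]='b': π[22]=2 (border 'bb')
j=23 s[j]='b': π[23]=3 (border 'bbb')
j=24 s[j]='b': k: 3→2; π[24]=3 (border 'bbb')
j=25 s[j]='a': π[25]=4 (border 'bbba')

[0, 1, 2, 0, 0, 1, 2, 0, 0, 0, 1, 2, 3, 3, 3, 4, 1, 2, 0, 0, 0, 1, 2, 3, 3, 4]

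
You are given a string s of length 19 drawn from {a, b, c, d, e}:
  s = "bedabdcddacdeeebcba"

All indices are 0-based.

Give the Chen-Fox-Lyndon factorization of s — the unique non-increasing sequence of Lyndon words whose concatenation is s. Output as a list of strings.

["bed", "abdcddacdeeebcb", "a"]

emit factor 1: 'bed' (i=0, period=3)
emit factor 2: 'abdcddacdeeebcb' (i=3, period=15)
emit factor 3: 'a' (i=18, period=1)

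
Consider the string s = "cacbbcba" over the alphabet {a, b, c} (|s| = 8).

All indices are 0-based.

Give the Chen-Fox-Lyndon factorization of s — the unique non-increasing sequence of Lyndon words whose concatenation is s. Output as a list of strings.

["c", "acbbcb", "a"]

emit factor 1: 'c' (i=0, period=1)
emit factor 2: 'acbbcb' (i=1, period=6)
emit factor 3: 'a' (i=7, period=1)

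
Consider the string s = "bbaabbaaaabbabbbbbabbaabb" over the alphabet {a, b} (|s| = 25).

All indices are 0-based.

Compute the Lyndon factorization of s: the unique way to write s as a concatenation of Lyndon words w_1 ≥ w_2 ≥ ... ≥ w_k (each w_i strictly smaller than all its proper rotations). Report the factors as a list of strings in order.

["b", "b", "aabb", "aaaabbabbbbbabbaabb"]

emit factor 1: 'b' (i=0, period=1)
emit factor 2: 'b' (i=1, period=1)
emit factor 3: 'aabb' (i=2, period=4)
emit factor 4: 'aaaabbabbbbbabbaabb' (i=6, period=19)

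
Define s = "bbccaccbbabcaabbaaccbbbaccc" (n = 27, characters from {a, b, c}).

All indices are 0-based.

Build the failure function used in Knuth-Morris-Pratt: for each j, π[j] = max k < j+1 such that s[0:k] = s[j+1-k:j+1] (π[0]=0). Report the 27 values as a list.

π[0] = 0
j=1 s[j]='b': π[1]=1 (border 'b')
j=2 s[j]='c': k: 1→0; π[2]=0 (border '')
j=3 s[j]='c': π[3]=0 (border '')
j=4 s[j]='a': π[4]=0 (border '')
j=5 s[j]='c': π[5]=0 (border '')
j=6 s[j]='c': π[6]=0 (border '')
j=7 s[j]='b': π[7]=1 (border 'b')
j=8 s[j]='b': π[8]=2 (border 'bb')
j=9 s[j]='a': k: 2→1→0; π[9]=0 (border '')
j=10 s[j]='b': π[10]=1 (border 'b')
j=11 s[j]='c': k: 1→0; π[11]=0 (border '')
j=12 s[j]='a': π[12]=0 (border '')
j=13 s[j]='a': π[13]=0 (border '')
j=14 s[j]='b': π[14]=1 (border 'b')
j=15 s[j]='b': π[15]=2 (border 'bb')
j=16 s[j]='a': k: 2→1→0; π[16]=0 (border '')
j=17 s[j]='a': π[17]=0 (border '')
j=18 s[j]='c': π[18]=0 (border '')
j=19 s[j]='c': π[19]=0 (border '')
j=20 s[j]='b': π[20]=1 (border 'b')
j=21 s[j]='b': π[21]=2 (border 'bb')
j=22 s[j]='b': k: 2→1; π[22]=2 (border 'bb')
j=23 s[j]='a': k: 2→1→0; π[23]=0 (border '')
j=24 s[j]='c': π[24]=0 (border '')
j=25 s[j]='c': π[25]=0 (border '')
j=26 s[j]='c': π[26]=0 (border '')

[0, 1, 0, 0, 0, 0, 0, 1, 2, 0, 1, 0, 0, 0, 1, 2, 0, 0, 0, 0, 1, 2, 2, 0, 0, 0, 0]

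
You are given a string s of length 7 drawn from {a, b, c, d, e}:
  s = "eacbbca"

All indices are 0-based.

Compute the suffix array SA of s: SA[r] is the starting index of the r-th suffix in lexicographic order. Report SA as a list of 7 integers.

rank→(start, suffix):
  0 → (6, 'a')
  1 → (1, 'acbbca')
  2 → (3, 'bbca')
  3 → (4, 'bca')
  4 → (5, 'ca')
  5 → (2, 'cbbca')
  6 → (0, 'eacbbca')

[6, 1, 3, 4, 5, 2, 0]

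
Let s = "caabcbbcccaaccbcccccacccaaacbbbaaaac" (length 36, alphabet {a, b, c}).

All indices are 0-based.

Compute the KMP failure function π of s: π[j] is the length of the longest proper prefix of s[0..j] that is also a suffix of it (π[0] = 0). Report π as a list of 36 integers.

π[0] = 0
j=1 s[j]='a': π[1]=0 (border '')
j=2 s[j]='a': π[2]=0 (border '')
j=3 s[j]='b': π[3]=0 (border '')
j=4 s[j]='c': π[4]=1 (border 'c')
j=5 s[j]='b': k: 1→0; π[5]=0 (border '')
j=6 s[j]='b': π[6]=0 (border '')
j=7 s[j]='c': π[7]=1 (border 'c')
j=8 s[j]='c': k: 1→0; π[8]=1 (border 'c')
j=9 s[j]='c': k: 1→0; π[9]=1 (border 'c')
j=10 s[j]='a': π[10]=2 (border 'ca')
j=11 s[j]='a': π[11]=3 (border 'caa')
j=12 s[j]='c': k: 3→0; π[12]=1 (border 'c')
j=13 s[j]='c': k: 1→0; π[13]=1 (border 'c')
j=14 s[j]='b': k: 1→0; π[14]=0 (border '')
j=15 s[j]='c': π[15]=1 (border 'c')
j=16 s[j]='c': k: 1→0; π[16]=1 (border 'c')
j=17 s[j]='c': k: 1→0; π[17]=1 (border 'c')
j=18 s[j]='c': k: 1→0; π[18]=1 (border 'c')
j=19 s[j]='c': k: 1→0; π[19]=1 (border 'c')
j=20 s[j]='a': π[20]=2 (border 'ca')
j=21 s[j]='c': k: 2→0; π[21]=1 (border 'c')
j=22 s[j]='c': k: 1→0; π[22]=1 (border 'c')
j=23 s[j]='c': k: 1→0; π[23]=1 (border 'c')
j=24 s[j]='a': π[24]=2 (border 'ca')
j=25 s[j]='a': π[25]=3 (border 'caa')
j=26 s[j]='a': k: 3→0; π[26]=0 (border '')
j=27 s[j]='c': π[27]=1 (border 'c')
j=28 s[j]='b': k: 1→0; π[28]=0 (border '')
j=29 s[j]='b': π[29]=0 (border '')
j=30 s[j]='b': π[30]=0 (border '')
j=31 s[j]='a': π[31]=0 (border '')
j=32 s[j]='a': π[32]=0 (border '')
j=33 s[j]='a': π[33]=0 (border '')
j=34 s[j]='a': π[34]=0 (border '')
j=35 s[j]='c': π[35]=1 (border 'c')

[0, 0, 0, 0, 1, 0, 0, 1, 1, 1, 2, 3, 1, 1, 0, 1, 1, 1, 1, 1, 2, 1, 1, 1, 2, 3, 0, 1, 0, 0, 0, 0, 0, 0, 0, 1]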